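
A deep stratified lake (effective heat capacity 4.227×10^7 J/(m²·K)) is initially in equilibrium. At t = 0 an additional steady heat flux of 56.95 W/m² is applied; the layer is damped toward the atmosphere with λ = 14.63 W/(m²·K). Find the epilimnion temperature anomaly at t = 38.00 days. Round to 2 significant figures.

2.6 K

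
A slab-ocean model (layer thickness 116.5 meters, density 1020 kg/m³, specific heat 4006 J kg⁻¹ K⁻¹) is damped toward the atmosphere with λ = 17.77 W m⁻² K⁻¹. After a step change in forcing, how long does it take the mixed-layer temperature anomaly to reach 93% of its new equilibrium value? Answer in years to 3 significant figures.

Areal heat capacity C = ρ c_p D = 1020 × 4006 × 116.5 = 4.76×10^8 J/(m²·K).
τ = C / λ = 4.76×10^8 / 17.77 = 2.68×10^7 s.
Fraction reached: 1 − e^(−t/τ) = 0.93 ⇒ t = −τ ln(1 − 0.93) = τ × 2.66.
t = 7.12×10^7 s = 2.26 years.

2.26 years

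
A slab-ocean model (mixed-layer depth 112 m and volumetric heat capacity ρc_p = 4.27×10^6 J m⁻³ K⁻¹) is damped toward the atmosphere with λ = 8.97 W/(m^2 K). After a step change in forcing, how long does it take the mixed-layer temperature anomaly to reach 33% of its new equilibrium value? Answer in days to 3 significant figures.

247 days

Areal heat capacity C = ρc_p × D = 4.27×10^6 × 112 = 4.78×10^8 J m⁻² K⁻¹.
τ = C / λ = 4.78×10^8 / 8.97 = 5.33×10^7 s.
Fraction reached: 1 − e^(−t/τ) = 0.33 ⇒ t = −τ ln(1 − 0.33) = τ × 0.400.
t = 2.14×10^7 s = 247 days.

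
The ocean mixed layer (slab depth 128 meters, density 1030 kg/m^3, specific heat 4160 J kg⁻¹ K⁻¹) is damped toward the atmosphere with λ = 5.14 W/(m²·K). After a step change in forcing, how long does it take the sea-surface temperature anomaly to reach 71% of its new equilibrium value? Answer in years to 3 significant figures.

4.19 years

Areal heat capacity C = ρ c_p D = 1030 × 4160 × 128 = 5.48×10^8 J/(m^2 K).
τ = C / λ = 5.48×10^8 / 5.14 = 1.07×10^8 s.
Fraction reached: 1 − e^(−t/τ) = 0.71 ⇒ t = −τ ln(1 − 0.71) = τ × 1.24.
t = 1.32×10^8 s = 4.19 years.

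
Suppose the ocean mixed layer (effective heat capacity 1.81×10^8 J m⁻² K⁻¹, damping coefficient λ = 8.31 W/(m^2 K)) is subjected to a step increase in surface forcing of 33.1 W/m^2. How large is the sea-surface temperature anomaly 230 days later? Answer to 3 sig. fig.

Areal heat capacity C = 1.81×10^8 J m⁻² K⁻¹ (given).
τ = C / λ = 1.81×10^8 / 8.31 = 2.18×10^7 s.
Equilibrium anomaly ΔT_eq = F / λ = 33.1 / 8.31 = 3.98 K.
t = 230 days = 1.99×10^7 s, so t/τ = 0.912.
ΔT(t) = ΔT_eq (1 − e^(−t/τ)) = 3.98 × (1 − e^−0.912) = 2.38 K.

2.38 K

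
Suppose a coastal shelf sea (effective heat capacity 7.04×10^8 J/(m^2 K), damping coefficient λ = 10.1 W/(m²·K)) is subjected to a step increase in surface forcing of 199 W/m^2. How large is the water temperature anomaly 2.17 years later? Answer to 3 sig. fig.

Areal heat capacity C = 7.04×10^8 J/(m^2 K) (given).
τ = C / λ = 7.04×10^8 / 10.1 = 6.97×10^7 s.
Equilibrium anomaly ΔT_eq = F / λ = 199 / 10.1 = 19.7 K.
t = 2.17 years = 6.85×10^7 s, so t/τ = 0.982.
ΔT(t) = ΔT_eq (1 − e^(−t/τ)) = 19.7 × (1 − e^−0.982) = 12.3 K.

12.3 K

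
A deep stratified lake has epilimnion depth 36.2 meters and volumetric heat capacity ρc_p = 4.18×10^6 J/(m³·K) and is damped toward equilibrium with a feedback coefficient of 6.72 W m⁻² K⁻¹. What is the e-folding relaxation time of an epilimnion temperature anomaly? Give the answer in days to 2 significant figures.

260 days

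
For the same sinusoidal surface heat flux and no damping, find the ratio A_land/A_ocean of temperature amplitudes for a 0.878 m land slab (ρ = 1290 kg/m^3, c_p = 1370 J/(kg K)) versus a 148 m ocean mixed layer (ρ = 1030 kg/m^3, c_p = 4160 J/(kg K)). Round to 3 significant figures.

409

C_ocean = 1030 × 4160 × 148 = 6.34×10^8 J/(m²·K).
C_land = 1290 × 1370 × 0.878 = 1.55×10^6 J/(m²·K).
Undamped amplitude ∝ 1/C, so A_land/A_ocean = C_ocean/C_land = 409.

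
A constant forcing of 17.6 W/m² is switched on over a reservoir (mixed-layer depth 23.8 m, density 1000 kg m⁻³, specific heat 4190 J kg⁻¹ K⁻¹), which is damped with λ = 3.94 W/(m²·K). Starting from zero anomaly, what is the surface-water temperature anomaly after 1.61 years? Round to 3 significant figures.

3.87 K

Areal heat capacity C = ρ c_p D = 1000 × 4190 × 23.8 = 9.97×10^7 J/(m^2 K).
τ = C / λ = 9.97×10^7 / 3.94 = 2.53×10^7 s.
Equilibrium anomaly ΔT_eq = F / λ = 17.6 / 3.94 = 4.47 K.
t = 1.61 years = 5.08×10^7 s, so t/τ = 2.01.
ΔT(t) = ΔT_eq (1 − e^(−t/τ)) = 4.47 × (1 − e^−2.01) = 3.87 K.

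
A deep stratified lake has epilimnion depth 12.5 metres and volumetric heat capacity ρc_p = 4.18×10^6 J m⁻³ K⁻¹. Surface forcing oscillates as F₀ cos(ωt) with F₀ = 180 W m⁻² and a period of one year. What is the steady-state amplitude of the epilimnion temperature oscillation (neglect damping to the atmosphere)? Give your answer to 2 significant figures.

17 K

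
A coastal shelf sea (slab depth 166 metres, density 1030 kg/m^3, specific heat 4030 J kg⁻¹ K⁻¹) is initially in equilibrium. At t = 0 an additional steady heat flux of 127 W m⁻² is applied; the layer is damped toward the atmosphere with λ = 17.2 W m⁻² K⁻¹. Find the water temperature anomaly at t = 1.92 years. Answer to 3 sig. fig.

Areal heat capacity C = ρ c_p D = 1030 × 4030 × 166 = 6.89×10^8 J/(m²·K).
τ = C / λ = 6.89×10^8 / 17.2 = 4.01×10^7 s.
Equilibrium anomaly ΔT_eq = F / λ = 127 / 17.2 = 7.38 K.
t = 1.92 years = 6.06×10^7 s, so t/τ = 1.51.
ΔT(t) = ΔT_eq (1 − e^(−t/τ)) = 7.38 × (1 − e^−1.51) = 5.76 K.

5.76 K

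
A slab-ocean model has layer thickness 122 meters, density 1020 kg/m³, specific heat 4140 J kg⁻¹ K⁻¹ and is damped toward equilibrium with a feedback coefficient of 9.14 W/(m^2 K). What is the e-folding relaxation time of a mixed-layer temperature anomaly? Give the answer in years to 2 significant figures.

Areal heat capacity C = ρ c_p D = 1020 × 4140 × 122 = 5.15×10^8 J/(m^2 K).
Relaxation time τ = C / λ = 5.15×10^8 / 9.14 = 5.64×10^7 s.
In years: 5.64×10^7 s / (3.156×10^7 s/year) = 1.79 years.

1.8 years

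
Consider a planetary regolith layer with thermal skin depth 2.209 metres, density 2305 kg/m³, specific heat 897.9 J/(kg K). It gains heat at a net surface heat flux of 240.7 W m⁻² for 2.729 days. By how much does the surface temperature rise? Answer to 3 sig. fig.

Areal heat capacity C = ρ c_p D = 2305 × 897.9 × 2.209 = 4.57×10^6 J/(m^2 K).
Net heat input Q = F Δt = 240.7 × (2.729 days × 86400 s/day) = 5.68×10^7 J/m².
ΔT = Q / C = 5.68×10^7 / 4.57×10^6 = 12.4 K.

12.4 K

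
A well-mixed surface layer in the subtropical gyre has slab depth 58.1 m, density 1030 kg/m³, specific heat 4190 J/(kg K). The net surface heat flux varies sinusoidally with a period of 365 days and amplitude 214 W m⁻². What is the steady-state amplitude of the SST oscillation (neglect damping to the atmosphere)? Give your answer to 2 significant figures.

Areal heat capacity C = ρ c_p D = 1030 × 4190 × 58.1 = 2.51×10^8 J/(m²·K).
Angular frequency ω = 2π / T = 2π / 3.15×10^7 s = 1.99×10^-7 s⁻¹.
Cω = 2.51×10^8 × 1.99×10^-7 = 50.0 W/(m²·K).
Amplitude A = F₀ / (Cω) = 214 / 50.0 = 4.28 K.

4.3 K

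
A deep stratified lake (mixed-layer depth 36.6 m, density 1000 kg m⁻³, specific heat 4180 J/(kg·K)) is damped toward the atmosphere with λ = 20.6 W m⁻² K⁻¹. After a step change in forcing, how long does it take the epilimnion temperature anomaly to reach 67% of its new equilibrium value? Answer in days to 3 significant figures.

95.3 days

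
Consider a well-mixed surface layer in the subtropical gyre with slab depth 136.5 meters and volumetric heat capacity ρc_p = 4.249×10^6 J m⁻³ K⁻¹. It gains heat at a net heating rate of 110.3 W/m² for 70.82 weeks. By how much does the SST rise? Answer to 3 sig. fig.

Areal heat capacity C = ρc_p × D = 4.249×10^6 × 136.5 = 5.80×10^8 J m⁻² K⁻¹.
Net heat input Q = F Δt = 110.3 × (70.82 weeks × 6.048×10^5 s/week) = 4.72×10^9 J/m².
ΔT = Q / C = 4.72×10^9 / 5.80×10^8 = 8.15 K.

8.15 K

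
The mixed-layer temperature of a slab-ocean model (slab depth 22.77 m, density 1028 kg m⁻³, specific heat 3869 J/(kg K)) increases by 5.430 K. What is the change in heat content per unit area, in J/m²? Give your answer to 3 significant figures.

Areal heat capacity C = ρ c_p D = 1028 × 3869 × 22.77 = 9.06×10^7 J/(m^2 K).
ΔQ = C ΔT = 9.06×10^7 × 5.430 = 4.92×10^8 J/m².

4.92×10^8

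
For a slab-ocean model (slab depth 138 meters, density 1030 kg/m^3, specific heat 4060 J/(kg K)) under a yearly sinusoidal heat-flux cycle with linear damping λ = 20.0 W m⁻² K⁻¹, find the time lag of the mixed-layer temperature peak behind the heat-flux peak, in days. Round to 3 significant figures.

Areal heat capacity C = ρ c_p D = 1030 × 4060 × 138 = 5.77×10^8 J/(m^2 K).
ω = 2π / 3.15×10^7 s = 1.99×10^-7 s⁻¹.
Phase lag φ = arctan(Cω/λ) = arctan(115/20.0) = 1.40 rad.
Time lag = φ / ω = 1.40 / 1.99×10^-7 = 7.02×10^6 s = 81.2 days.

81.2 days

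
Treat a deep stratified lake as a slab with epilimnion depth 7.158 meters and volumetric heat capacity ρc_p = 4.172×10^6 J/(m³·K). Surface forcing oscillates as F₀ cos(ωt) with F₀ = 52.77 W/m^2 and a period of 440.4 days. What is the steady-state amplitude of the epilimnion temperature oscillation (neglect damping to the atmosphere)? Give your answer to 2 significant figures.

11 K

Areal heat capacity C = ρc_p × D = 4.172×10^6 × 7.158 = 2.99×10^7 J m⁻² K⁻¹.
Angular frequency ω = 2π / T = 2π / 3.81×10^7 s = 1.65×10^-7 s⁻¹.
Cω = 2.99×10^7 × 1.65×10^-7 = 4.93 W/(m²·K).
Amplitude A = F₀ / (Cω) = 52.77 / 4.93 = 10.7 K.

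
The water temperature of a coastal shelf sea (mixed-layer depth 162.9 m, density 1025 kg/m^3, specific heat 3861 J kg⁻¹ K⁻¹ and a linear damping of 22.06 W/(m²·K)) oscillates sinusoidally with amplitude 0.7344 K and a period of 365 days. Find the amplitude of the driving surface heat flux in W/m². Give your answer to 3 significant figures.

Areal heat capacity C = ρ c_p D = 1025 × 3861 × 162.9 = 6.45×10^8 J m⁻² K⁻¹.
ω = 2π / 3.15×10^7 s = 1.99×10^-7 s⁻¹.
√((Cω)² + λ²) = √((128)² + 22.06²) = 130 W/(m²·K).
F₀ = A × √((Cω)²+λ²) = 0.7344 × 130 = 95.7 W/m².

95.7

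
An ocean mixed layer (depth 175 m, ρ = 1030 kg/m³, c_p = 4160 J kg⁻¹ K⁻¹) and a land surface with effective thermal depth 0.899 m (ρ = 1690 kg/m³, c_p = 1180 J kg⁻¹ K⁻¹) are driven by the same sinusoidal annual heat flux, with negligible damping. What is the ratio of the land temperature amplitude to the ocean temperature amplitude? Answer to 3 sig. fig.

C_ocean = 1030 × 4160 × 175 = 7.50×10^8 J/(m²·K).
C_land = 1690 × 1180 × 0.899 = 1.79×10^6 J/(m²·K).
Undamped amplitude ∝ 1/C, so A_land/A_ocean = C_ocean/C_land = 418.

418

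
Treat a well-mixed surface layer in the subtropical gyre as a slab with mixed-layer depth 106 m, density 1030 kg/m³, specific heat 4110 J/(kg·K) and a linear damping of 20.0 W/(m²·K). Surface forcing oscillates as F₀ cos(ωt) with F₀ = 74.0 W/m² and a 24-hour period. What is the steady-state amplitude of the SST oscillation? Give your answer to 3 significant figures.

0.00227 K

Areal heat capacity C = ρ c_p D = 1030 × 4110 × 106 = 4.49×10^8 J/(m^2 K).
Angular frequency ω = 2π / T = 2π / 86400 s = 7.27×10^-5 s⁻¹.
√((Cω)² + λ²) = √((32600)² + 20.0²) = 32600 W/(m²·K).
Amplitude A = F₀ / √((Cω)²+λ²) = 74.0 / 32600 = 0.00227 K.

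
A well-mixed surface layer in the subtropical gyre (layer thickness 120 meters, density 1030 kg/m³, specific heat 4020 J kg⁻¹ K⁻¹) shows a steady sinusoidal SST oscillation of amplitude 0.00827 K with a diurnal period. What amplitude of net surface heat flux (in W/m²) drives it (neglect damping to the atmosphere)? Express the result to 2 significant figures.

300

Areal heat capacity C = ρ c_p D = 1030 × 4020 × 120 = 4.97×10^8 J/(m^2 K).
ω = 2π / 86400 s = 7.27×10^-5 s⁻¹.
Cω = 4.97×10^8 × 7.27×10^-5 = 36100 W/(m²·K).
F₀ = A × Cω = 0.00827 × 36100 = 299 W/m².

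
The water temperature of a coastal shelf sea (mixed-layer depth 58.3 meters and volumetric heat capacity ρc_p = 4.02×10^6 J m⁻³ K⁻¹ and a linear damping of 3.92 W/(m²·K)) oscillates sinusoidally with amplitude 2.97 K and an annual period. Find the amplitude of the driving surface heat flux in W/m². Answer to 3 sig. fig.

139

Areal heat capacity C = ρc_p × D = 4.02×10^6 × 58.3 = 2.34×10^8 J m⁻² K⁻¹.
ω = 2π / 3.15×10^7 s = 1.99×10^-7 s⁻¹.
√((Cω)² + λ²) = √((46.7)² + 3.92²) = 46.9 W/(m²·K).
F₀ = A × √((Cω)²+λ²) = 2.97 × 46.9 = 139 W/m².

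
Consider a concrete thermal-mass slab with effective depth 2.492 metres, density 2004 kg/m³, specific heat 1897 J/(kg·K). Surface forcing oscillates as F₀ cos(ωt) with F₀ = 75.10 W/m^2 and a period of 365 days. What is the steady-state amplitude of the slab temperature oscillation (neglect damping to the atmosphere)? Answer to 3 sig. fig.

Areal heat capacity C = ρ c_p D = 2004 × 1897 × 2.492 = 9.47×10^6 J/(m²·K).
Angular frequency ω = 2π / T = 2π / 3.15×10^7 s = 1.99×10^-7 s⁻¹.
Cω = 9.47×10^6 × 1.99×10^-7 = 1.89 W/(m²·K).
Amplitude A = F₀ / (Cω) = 75.10 / 1.89 = 39.8 K.

39.8 K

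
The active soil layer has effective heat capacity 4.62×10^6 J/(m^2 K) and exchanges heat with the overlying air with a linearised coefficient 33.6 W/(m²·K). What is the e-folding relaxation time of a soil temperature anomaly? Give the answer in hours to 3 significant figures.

Areal heat capacity C = 4.62×10^6 J/(m^2 K) (given).
Relaxation time τ = C / λ = 4.62×10^6 / 33.6 = 1.38×10^5 s.
In hours: 1.38×10^5 s / (3600 s/hour) = 38.2 hours.

38.2 hours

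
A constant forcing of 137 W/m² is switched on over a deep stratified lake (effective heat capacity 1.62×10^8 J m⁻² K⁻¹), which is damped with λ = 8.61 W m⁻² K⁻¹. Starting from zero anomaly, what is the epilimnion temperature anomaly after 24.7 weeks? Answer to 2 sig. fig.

Areal heat capacity C = 1.62×10^8 J m⁻² K⁻¹ (given).
τ = C / λ = 1.62×10^8 / 8.61 = 1.88×10^7 s.
Equilibrium anomaly ΔT_eq = F / λ = 137 / 8.61 = 15.9 K.
t = 24.7 weeks = 1.49×10^7 s, so t/τ = 0.794.
ΔT(t) = ΔT_eq (1 − e^(−t/τ)) = 15.9 × (1 − e^−0.794) = 8.72 K.

8.7 K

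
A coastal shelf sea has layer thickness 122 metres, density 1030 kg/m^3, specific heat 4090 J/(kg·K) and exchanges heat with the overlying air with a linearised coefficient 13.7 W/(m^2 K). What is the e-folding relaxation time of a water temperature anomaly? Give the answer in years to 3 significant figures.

Areal heat capacity C = ρ c_p D = 1030 × 4090 × 122 = 5.14×10^8 J m⁻² K⁻¹.
Relaxation time τ = C / λ = 5.14×10^8 / 13.7 = 3.75×10^7 s.
In years: 3.75×10^7 s / (3.156×10^7 s/year) = 1.19 years.

1.19 years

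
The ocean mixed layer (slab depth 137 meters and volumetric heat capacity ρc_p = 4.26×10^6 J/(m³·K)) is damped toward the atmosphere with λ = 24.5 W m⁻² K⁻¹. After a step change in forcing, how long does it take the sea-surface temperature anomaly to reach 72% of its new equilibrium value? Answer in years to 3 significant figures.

0.961 years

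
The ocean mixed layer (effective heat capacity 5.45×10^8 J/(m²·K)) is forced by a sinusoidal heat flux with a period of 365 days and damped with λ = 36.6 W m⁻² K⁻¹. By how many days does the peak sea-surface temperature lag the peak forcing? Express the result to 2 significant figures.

Areal heat capacity C = 5.45×10^8 J/(m²·K) (given).
ω = 2π / 3.15×10^7 s = 1.99×10^-7 s⁻¹.
Phase lag φ = arctan(Cω/λ) = arctan(109/36.6) = 1.25 rad.
Time lag = φ / ω = 1.25 / 1.99×10^-7 = 6.25×10^6 s = 72.4 days.

72 days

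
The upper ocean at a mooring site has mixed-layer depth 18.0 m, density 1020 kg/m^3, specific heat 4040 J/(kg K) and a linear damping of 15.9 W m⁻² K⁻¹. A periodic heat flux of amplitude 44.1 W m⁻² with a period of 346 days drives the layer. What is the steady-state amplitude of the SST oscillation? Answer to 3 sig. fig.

1.98 K

Areal heat capacity C = ρ c_p D = 1020 × 4040 × 18.0 = 7.42×10^7 J/(m^2 K).
Angular frequency ω = 2π / T = 2π / 2.99×10^7 s = 2.10×10^-7 s⁻¹.
√((Cω)² + λ²) = √((15.6)² + 15.9²) = 22.3 W/(m²·K).
Amplitude A = F₀ / √((Cω)²+λ²) = 44.1 / 22.3 = 1.98 K.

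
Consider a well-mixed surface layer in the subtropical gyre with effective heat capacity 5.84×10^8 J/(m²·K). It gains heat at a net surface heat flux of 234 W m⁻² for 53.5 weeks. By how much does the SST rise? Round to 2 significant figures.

Areal heat capacity C = 5.84×10^8 J/(m²·K) (given).
Net heat input Q = F Δt = 234 × (53.5 weeks × 6.048×10^5 s/week) = 7.57×10^9 J/m².
ΔT = Q / C = 7.57×10^9 / 5.84×10^8 = 13.0 K.

13 K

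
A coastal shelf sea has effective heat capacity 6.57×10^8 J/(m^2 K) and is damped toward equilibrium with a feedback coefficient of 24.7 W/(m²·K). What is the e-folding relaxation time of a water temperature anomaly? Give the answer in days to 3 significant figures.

Areal heat capacity C = 6.57×10^8 J/(m^2 K) (given).
Relaxation time τ = C / λ = 6.57×10^8 / 24.7 = 2.66×10^7 s.
In days: 2.66×10^7 s / (86400 s/day) = 308 days.

308 days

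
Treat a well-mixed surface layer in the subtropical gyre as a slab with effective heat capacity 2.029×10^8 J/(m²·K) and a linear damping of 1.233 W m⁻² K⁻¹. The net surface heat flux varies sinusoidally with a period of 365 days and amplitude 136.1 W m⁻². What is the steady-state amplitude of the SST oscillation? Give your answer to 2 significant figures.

3.4 K

Areal heat capacity C = 2.029×10^8 J/(m²·K) (given).
Angular frequency ω = 2π / T = 2π / 3.15×10^7 s = 1.99×10^-7 s⁻¹.
√((Cω)² + λ²) = √((40.4)² + 1.233²) = 40.4 W/(m²·K).
Amplitude A = F₀ / √((Cω)²+λ²) = 136.1 / 40.4 = 3.37 K.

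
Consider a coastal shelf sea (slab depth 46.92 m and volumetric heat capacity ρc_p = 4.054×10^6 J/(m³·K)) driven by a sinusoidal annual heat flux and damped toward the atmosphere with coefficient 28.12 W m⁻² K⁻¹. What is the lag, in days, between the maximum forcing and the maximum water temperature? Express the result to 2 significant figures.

Areal heat capacity C = ρc_p × D = 4.054×10^6 × 46.92 = 1.90×10^8 J m⁻² K⁻¹.
ω = 2π / 3.15×10^7 s = 1.99×10^-7 s⁻¹.
Phase lag φ = arctan(Cω/λ) = arctan(37.9/28.12) = 0.932 rad.
Time lag = φ / ω = 0.932 / 1.99×10^-7 = 4.68×10^6 s = 54.2 days.

54 days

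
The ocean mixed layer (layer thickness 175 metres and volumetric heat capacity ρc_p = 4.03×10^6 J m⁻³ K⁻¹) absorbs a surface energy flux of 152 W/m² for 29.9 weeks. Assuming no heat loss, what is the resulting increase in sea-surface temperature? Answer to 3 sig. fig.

3.90 K

Areal heat capacity C = ρc_p × D = 4.03×10^6 × 175 = 7.05×10^8 J m⁻² K⁻¹.
Net heat input Q = F Δt = 152 × (29.9 weeks × 6.048×10^5 s/week) = 2.75×10^9 J/m².
ΔT = Q / C = 2.75×10^9 / 7.05×10^8 = 3.90 K.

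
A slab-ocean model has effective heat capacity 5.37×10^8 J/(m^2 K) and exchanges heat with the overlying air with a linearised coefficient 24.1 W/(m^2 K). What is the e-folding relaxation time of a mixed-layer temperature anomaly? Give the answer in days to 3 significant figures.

258 days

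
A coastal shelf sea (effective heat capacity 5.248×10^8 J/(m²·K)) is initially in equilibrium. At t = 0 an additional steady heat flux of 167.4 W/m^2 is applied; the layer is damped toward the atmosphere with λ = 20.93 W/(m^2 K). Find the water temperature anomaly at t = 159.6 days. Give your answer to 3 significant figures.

3.38 K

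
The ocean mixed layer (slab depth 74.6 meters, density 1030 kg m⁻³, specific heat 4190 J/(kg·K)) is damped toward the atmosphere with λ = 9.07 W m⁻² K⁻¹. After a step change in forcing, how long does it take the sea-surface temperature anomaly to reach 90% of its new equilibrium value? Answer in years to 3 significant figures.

Areal heat capacity C = ρ c_p D = 1030 × 4190 × 74.6 = 3.22×10^8 J/(m²·K).
τ = C / λ = 3.22×10^8 / 9.07 = 3.55×10^7 s.
Fraction reached: 1 − e^(−t/τ) = 0.90 ⇒ t = −τ ln(1 − 0.90) = τ × 2.30.
t = 8.17×10^7 s = 2.59 years.

2.59 years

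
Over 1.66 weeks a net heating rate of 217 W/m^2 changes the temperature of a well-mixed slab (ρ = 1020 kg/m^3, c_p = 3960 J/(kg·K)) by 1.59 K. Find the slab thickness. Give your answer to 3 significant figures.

33.9 m

Heat input Q = F Δt = 217 × 1.00×10^6 s = 2.18×10^8 J/m².
Required areal heat capacity C = Q / ΔT = 1.37×10^8 J/(m²·K).
Depth D = C / (ρ c_p) = 1.37×10^8 / (1020 × 3960) = 33.9 m.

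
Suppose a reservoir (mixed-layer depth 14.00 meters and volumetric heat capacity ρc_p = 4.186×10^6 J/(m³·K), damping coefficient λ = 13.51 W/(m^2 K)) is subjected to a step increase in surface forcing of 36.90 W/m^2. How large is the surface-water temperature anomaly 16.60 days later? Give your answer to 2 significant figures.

0.77 K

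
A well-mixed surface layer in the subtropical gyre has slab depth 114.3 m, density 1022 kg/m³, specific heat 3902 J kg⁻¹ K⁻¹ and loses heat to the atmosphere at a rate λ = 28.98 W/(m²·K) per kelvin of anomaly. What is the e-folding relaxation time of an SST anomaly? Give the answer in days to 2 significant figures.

Areal heat capacity C = ρ c_p D = 1022 × 3902 × 114.3 = 4.56×10^8 J/(m^2 K).
Relaxation time τ = C / λ = 4.56×10^8 / 28.98 = 1.57×10^7 s.
In days: 1.57×10^7 s / (86400 s/day) = 182 days.

180 days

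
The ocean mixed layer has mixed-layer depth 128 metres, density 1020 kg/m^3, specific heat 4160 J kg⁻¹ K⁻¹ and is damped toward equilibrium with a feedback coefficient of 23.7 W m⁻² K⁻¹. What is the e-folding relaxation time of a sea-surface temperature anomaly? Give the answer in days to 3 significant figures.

Areal heat capacity C = ρ c_p D = 1020 × 4160 × 128 = 5.43×10^8 J m⁻² K⁻¹.
Relaxation time τ = C / λ = 5.43×10^8 / 23.7 = 2.29×10^7 s.
In days: 2.29×10^7 s / (86400 s/day) = 265 days.

265 days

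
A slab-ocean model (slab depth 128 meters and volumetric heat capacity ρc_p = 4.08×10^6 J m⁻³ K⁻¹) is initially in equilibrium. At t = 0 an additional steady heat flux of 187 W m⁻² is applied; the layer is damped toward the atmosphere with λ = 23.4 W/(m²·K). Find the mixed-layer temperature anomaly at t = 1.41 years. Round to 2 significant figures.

Areal heat capacity C = ρc_p × D = 4.08×10^6 × 128 = 5.22×10^8 J m⁻² K⁻¹.
τ = C / λ = 5.22×10^8 / 23.4 = 2.23×10^7 s.
Equilibrium anomaly ΔT_eq = F / λ = 187 / 23.4 = 7.99 K.
t = 1.41 years = 4.45×10^7 s, so t/τ = 1.99.
ΔT(t) = ΔT_eq (1 − e^(−t/τ)) = 7.99 × (1 − e^−1.99) = 6.90 K.

6.9 K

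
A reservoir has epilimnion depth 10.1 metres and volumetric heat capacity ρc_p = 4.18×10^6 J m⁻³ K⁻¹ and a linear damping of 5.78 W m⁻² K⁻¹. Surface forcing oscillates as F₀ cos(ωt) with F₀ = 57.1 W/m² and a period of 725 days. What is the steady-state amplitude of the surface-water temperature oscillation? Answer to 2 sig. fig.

8.0 K

Areal heat capacity C = ρc_p × D = 4.18×10^6 × 10.1 = 4.22×10^7 J m⁻² K⁻¹.
Angular frequency ω = 2π / T = 2π / 6.26×10^7 s = 1.00×10^-7 s⁻¹.
√((Cω)² + λ²) = √((4.23)² + 5.78²) = 7.17 W/(m²·K).
Amplitude A = F₀ / √((Cω)²+λ²) = 57.1 / 7.17 = 7.97 K.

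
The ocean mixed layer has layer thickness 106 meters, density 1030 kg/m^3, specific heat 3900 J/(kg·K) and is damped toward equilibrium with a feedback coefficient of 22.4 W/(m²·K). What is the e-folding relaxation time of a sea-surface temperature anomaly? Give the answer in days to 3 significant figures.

220 days

Areal heat capacity C = ρ c_p D = 1030 × 3900 × 106 = 4.26×10^8 J/(m^2 K).
Relaxation time τ = C / λ = 4.26×10^8 / 22.4 = 1.90×10^7 s.
In days: 1.90×10^7 s / (86400 s/day) = 220 days.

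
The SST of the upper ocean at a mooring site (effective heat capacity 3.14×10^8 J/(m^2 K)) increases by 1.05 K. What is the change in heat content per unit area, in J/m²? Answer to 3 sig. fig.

3.30×10^8

Areal heat capacity C = 3.14×10^8 J/(m^2 K) (given).
ΔQ = C ΔT = 3.14×10^8 × 1.05 = 3.30×10^8 J/m².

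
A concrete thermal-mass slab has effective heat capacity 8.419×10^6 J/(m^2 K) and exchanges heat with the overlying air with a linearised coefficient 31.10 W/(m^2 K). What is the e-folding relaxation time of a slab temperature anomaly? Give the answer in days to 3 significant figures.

3.13 days

Areal heat capacity C = 8.419×10^6 J/(m^2 K) (given).
Relaxation time τ = C / λ = 8.42×10^6 / 31.10 = 2.71×10^5 s.
In days: 2.71×10^5 s / (86400 s/day) = 3.13 days.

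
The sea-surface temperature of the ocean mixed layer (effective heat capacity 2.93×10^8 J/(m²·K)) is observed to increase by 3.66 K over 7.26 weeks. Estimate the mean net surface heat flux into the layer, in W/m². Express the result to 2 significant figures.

240

Areal heat capacity C = 2.93×10^8 J/(m²·K) (given).
Required heat per unit area: Q = C ΔT = 2.93×10^8 × 3.66 = 1.07×10^9 J/m².
Flux F = Q / Δt = 1.07×10^9 / 4.39×10^6 s = 244 W/m².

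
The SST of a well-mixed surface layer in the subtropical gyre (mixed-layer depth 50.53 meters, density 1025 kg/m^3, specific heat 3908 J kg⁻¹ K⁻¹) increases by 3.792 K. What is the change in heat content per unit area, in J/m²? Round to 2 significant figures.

7.7×10^8

Areal heat capacity C = ρ c_p D = 1025 × 3908 × 50.53 = 2.02×10^8 J/(m²·K).
ΔQ = C ΔT = 2.02×10^8 × 3.792 = 7.68×10^8 J/m².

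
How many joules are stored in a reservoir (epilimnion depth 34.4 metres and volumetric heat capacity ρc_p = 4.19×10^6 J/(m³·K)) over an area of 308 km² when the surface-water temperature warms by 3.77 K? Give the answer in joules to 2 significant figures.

Areal heat capacity C = ρc_p × D = 4.19×10^6 × 34.4 = 1.44×10^8 J m⁻² K⁻¹.
Heat per unit area: q = C ΔT = 1.44×10^8 × 3.77 = 5.43×10^8 J/m².
Total heat: Q = q × A = 5.43×10^8 × (308 × 10⁶ m²) = 1.67×10^17 J.

1.7×10^17 J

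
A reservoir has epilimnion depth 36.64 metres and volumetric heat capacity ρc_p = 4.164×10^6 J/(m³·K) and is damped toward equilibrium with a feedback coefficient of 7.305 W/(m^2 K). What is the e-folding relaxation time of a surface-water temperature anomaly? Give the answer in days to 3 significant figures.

242 days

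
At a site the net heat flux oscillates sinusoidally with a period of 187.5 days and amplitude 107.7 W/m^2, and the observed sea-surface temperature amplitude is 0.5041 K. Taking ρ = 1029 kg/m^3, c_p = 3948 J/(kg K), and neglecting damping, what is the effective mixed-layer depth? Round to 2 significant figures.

ω = 2π / 1.62×10^7 s = 3.88×10^-7 s⁻¹.
Required C = F₀ / (A ω) = 107.7 / (0.5041 × 3.88×10^-7) = 5.51×10^8 J/(m²·K).
D = C / (ρ c_p) = 5.51×10^8 / (1029 × 3948) = 136 m.

140 m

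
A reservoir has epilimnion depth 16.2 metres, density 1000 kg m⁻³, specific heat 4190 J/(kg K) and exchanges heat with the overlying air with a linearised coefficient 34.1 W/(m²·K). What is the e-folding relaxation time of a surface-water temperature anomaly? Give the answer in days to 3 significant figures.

23.0 days

Areal heat capacity C = ρ c_p D = 1000 × 4190 × 16.2 = 6.79×10^7 J/(m^2 K).
Relaxation time τ = C / λ = 6.79×10^7 / 34.1 = 1.99×10^6 s.
In days: 1.99×10^6 s / (86400 s/day) = 23.0 days.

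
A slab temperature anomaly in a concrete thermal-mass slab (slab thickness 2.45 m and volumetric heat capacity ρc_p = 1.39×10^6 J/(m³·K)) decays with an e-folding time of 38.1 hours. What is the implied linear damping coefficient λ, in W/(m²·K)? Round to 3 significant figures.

24.8

Areal heat capacity C = ρc_p × D = 1.39×10^6 × 2.45 = 3.41×10^6 J m⁻² K⁻¹.
τ = 38.1 hours = 1.37×10^5 s.
λ = C / τ = 3.41×10^6 / 1.37×10^5 = 24.8 W/(m²·K).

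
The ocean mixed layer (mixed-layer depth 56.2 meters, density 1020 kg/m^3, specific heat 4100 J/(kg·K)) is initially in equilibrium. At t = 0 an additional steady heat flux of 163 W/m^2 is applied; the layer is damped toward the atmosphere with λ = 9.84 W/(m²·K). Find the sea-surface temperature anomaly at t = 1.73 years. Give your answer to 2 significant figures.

15 K

Areal heat capacity C = ρ c_p D = 1020 × 4100 × 56.2 = 2.35×10^8 J/(m²·K).
τ = C / λ = 2.35×10^8 / 9.84 = 2.39×10^7 s.
Equilibrium anomaly ΔT_eq = F / λ = 163 / 9.84 = 16.6 K.
t = 1.73 years = 5.46×10^7 s, so t/τ = 2.29.
ΔT(t) = ΔT_eq (1 − e^(−t/τ)) = 16.6 × (1 − e^−2.29) = 14.9 K.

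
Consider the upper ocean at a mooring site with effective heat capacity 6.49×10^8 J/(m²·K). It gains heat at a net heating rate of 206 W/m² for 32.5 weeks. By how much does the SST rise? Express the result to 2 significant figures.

6.2 K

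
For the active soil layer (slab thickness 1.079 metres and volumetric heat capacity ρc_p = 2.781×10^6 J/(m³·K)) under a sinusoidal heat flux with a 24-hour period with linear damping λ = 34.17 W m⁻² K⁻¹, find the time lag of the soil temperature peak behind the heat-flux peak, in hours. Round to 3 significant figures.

5.41 hours

Areal heat capacity C = ρc_p × D = 2.781×10^6 × 1.079 = 3.00×10^6 J m⁻² K⁻¹.
ω = 2π / 86400 s = 7.27×10^-5 s⁻¹.
Phase lag φ = arctan(Cω/λ) = arctan(218/34.17) = 1.42 rad.
Time lag = φ / ω = 1.42 / 7.27×10^-5 = 19500 s = 5.41 hours.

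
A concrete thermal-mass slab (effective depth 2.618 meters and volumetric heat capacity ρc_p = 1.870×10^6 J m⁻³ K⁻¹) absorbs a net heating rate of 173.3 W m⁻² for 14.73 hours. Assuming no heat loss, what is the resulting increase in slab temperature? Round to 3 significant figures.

1.88 K

Areal heat capacity C = ρc_p × D = 1.870×10^6 × 2.618 = 4.90×10^6 J/(m²·K).
Net heat input Q = F Δt = 173.3 × (14.73 hours × 3600 s/hour) = 9.19×10^6 J/m².
ΔT = Q / C = 9.19×10^6 / 4.90×10^6 = 1.88 K.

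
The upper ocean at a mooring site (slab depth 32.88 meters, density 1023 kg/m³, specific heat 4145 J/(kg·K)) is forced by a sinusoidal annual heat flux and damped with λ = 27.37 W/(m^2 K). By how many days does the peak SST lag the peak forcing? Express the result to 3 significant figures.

46.1 days

Areal heat capacity C = ρ c_p D = 1023 × 4145 × 32.88 = 1.39×10^8 J/(m^2 K).
ω = 2π / 3.15×10^7 s = 1.99×10^-7 s⁻¹.
Phase lag φ = arctan(Cω/λ) = arctan(27.8/27.37) = 0.793 rad.
Time lag = φ / ω = 0.793 / 1.99×10^-7 = 3.98×10^6 s = 46.1 days.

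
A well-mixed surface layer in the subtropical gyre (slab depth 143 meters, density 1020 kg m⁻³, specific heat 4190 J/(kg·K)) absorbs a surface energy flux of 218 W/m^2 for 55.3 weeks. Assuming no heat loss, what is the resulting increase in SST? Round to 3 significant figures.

11.9 K

Areal heat capacity C = ρ c_p D = 1020 × 4190 × 143 = 6.11×10^8 J/(m^2 K).
Net heat input Q = F Δt = 218 × (55.3 weeks × 6.048×10^5 s/week) = 7.29×10^9 J/m².
ΔT = Q / C = 7.29×10^9 / 6.11×10^8 = 11.9 K.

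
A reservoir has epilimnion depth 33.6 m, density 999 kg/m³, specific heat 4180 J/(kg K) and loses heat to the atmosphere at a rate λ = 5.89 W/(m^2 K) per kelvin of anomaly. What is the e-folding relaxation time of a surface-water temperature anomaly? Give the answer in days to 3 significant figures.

276 days

Areal heat capacity C = ρ c_p D = 999 × 4180 × 33.6 = 1.40×10^8 J/(m^2 K).
Relaxation time τ = C / λ = 1.40×10^8 / 5.89 = 2.38×10^7 s.
In days: 2.38×10^7 s / (86400 s/day) = 276 days.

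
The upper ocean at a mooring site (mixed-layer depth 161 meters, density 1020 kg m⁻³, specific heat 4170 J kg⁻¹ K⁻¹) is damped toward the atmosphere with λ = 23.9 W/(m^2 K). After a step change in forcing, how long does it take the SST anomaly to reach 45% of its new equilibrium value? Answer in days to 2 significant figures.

Areal heat capacity C = ρ c_p D = 1020 × 4170 × 161 = 6.85×10^8 J m⁻² K⁻¹.
τ = C / λ = 6.85×10^8 / 23.9 = 2.87×10^7 s.
Fraction reached: 1 − e^(−t/τ) = 0.45 ⇒ t = −τ ln(1 − 0.45) = τ × 0.598.
t = 1.71×10^7 s = 198 days.

200 days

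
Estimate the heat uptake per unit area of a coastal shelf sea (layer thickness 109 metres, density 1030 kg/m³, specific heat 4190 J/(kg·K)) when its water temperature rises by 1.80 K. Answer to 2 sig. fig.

8.5×10^8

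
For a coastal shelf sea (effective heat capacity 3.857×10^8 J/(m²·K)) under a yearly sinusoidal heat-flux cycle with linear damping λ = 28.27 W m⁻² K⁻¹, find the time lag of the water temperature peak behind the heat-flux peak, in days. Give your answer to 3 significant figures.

Areal heat capacity C = 3.857×10^8 J/(m²·K) (given).
ω = 2π / 3.15×10^7 s = 1.99×10^-7 s⁻¹.
Phase lag φ = arctan(Cω/λ) = arctan(76.8/28.27) = 1.22 rad.
Time lag = φ / ω = 1.22 / 1.99×10^-7 = 6.11×10^6 s = 70.8 days.

70.8 days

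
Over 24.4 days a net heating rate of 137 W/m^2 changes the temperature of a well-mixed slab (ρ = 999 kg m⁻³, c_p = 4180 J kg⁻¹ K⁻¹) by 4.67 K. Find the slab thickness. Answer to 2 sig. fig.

15 m

Heat input Q = F Δt = 137 × 2.11×10^6 s = 2.89×10^8 J/m².
Required areal heat capacity C = Q / ΔT = 6.18×10^7 J/(m²·K).
Depth D = C / (ρ c_p) = 6.18×10^7 / (999 × 4180) = 14.8 m.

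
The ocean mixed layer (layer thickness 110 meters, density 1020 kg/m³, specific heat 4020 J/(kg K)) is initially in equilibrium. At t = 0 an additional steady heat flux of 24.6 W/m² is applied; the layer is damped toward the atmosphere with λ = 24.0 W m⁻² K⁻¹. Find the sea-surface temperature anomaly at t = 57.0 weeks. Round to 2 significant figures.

0.86 K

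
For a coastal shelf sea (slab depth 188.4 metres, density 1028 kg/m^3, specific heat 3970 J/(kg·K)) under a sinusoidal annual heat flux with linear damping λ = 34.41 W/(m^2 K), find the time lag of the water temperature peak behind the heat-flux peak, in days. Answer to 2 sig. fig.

Areal heat capacity C = ρ c_p D = 1028 × 3970 × 188.4 = 7.69×10^8 J/(m²·K).
ω = 2π / 3.15×10^7 s = 1.99×10^-7 s⁻¹.
Phase lag φ = arctan(Cω/λ) = arctan(153/34.41) = 1.35 rad.
Time lag = φ / ω = 1.35 / 1.99×10^-7 = 6.78×10^6 s = 78.4 days.

78 days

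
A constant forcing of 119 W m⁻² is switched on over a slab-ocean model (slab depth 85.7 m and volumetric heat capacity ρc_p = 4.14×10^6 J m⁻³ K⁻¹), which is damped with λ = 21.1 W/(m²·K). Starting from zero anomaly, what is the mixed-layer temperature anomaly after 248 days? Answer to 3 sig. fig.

Areal heat capacity C = ρc_p × D = 4.14×10^6 × 85.7 = 3.55×10^8 J/(m^2 K).
τ = C / λ = 3.55×10^8 / 21.1 = 1.68×10^7 s.
Equilibrium anomaly ΔT_eq = F / λ = 119 / 21.1 = 5.64 K.
t = 248 days = 2.14×10^7 s, so t/τ = 1.27.
ΔT(t) = ΔT_eq (1 − e^(−t/τ)) = 5.64 × (1 − e^−1.27) = 4.06 K.

4.06 K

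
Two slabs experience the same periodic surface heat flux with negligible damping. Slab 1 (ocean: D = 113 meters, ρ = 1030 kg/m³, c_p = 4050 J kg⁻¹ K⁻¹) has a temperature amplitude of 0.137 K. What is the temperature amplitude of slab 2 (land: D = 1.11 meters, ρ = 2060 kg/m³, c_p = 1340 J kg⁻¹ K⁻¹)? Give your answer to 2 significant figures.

21 K

C_ocean = 4.71×10^8 J/(m²·K); C_land = 3.06×10^6 J/(m²·K).
A ∝ 1/C ⇒ A_land = A_ocean × C_ocean/C_land = 0.137 × 154 = 21.1 K.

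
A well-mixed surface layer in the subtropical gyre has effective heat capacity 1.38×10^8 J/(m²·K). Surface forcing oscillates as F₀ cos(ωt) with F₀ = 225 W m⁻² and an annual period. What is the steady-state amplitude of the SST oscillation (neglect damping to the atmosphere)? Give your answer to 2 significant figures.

8.2 K

Areal heat capacity C = 1.38×10^8 J/(m²·K) (given).
Angular frequency ω = 2π / T = 2π / 3.15×10^7 s = 1.99×10^-7 s⁻¹.
Cω = 1.38×10^8 × 1.99×10^-7 = 27.5 W/(m²·K).
Amplitude A = F₀ / (Cω) = 225 / 27.5 = 8.18 K.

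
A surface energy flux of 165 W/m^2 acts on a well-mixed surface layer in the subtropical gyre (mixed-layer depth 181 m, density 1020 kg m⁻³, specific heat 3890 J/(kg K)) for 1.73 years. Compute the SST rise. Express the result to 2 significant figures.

13 K

Areal heat capacity C = ρ c_p D = 1020 × 3890 × 181 = 7.18×10^8 J/(m^2 K).
Net heat input Q = F Δt = 165 × (1.73 years × 3.156×10^7 s/year) = 9.01×10^9 J/m².
ΔT = Q / C = 9.01×10^9 / 7.18×10^8 = 12.5 K.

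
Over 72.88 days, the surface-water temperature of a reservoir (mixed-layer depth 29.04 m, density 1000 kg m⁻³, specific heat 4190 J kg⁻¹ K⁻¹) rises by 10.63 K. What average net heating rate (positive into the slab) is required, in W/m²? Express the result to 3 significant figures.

205

Areal heat capacity C = ρ c_p D = 1000 × 4190 × 29.04 = 1.22×10^8 J/(m²·K).
Required heat per unit area: Q = C ΔT = 1.22×10^8 × 10.63 = 1.29×10^9 J/m².
Flux F = Q / Δt = 1.29×10^9 / 6.30×10^6 s = 205 W/m².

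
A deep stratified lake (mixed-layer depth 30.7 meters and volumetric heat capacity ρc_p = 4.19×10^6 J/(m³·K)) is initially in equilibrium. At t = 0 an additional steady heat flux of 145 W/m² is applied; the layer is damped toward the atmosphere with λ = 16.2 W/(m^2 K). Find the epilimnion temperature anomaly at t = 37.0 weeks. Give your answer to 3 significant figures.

8.42 K

Areal heat capacity C = ρc_p × D = 4.19×10^6 × 30.7 = 1.29×10^8 J/(m^2 K).
τ = C / λ = 1.29×10^8 / 16.2 = 7.94×10^6 s.
Equilibrium anomaly ΔT_eq = F / λ = 145 / 16.2 = 8.95 K.
t = 37.0 weeks = 2.24×10^7 s, so t/τ = 2.82.
ΔT(t) = ΔT_eq (1 − e^(−t/τ)) = 8.95 × (1 − e^−2.82) = 8.42 K.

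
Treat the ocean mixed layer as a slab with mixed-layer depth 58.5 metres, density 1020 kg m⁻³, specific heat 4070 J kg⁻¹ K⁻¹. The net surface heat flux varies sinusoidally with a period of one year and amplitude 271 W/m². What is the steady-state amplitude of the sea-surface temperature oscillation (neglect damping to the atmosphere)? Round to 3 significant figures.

5.60 K

Areal heat capacity C = ρ c_p D = 1020 × 4070 × 58.5 = 2.43×10^8 J/(m^2 K).
Angular frequency ω = 2π / T = 2π / 3.15×10^7 s = 1.99×10^-7 s⁻¹.
Cω = 2.43×10^8 × 1.99×10^-7 = 48.4 W/(m²·K).
Amplitude A = F₀ / (Cω) = 271 / 48.4 = 5.60 K.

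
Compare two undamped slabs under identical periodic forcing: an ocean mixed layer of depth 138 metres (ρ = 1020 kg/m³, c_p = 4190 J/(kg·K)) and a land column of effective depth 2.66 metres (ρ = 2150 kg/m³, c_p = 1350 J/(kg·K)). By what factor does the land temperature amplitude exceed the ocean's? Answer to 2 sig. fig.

76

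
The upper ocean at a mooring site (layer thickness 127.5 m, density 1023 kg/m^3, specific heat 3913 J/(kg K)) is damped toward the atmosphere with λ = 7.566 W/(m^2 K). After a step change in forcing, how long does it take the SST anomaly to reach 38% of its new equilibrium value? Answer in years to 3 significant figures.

1.02 years

Areal heat capacity C = ρ c_p D = 1023 × 3913 × 127.5 = 5.10×10^8 J m⁻² K⁻¹.
τ = C / λ = 5.10×10^8 / 7.566 = 6.75×10^7 s.
Fraction reached: 1 − e^(−t/τ) = 0.38 ⇒ t = −τ ln(1 − 0.38) = τ × 0.478.
t = 3.22×10^7 s = 1.02 years.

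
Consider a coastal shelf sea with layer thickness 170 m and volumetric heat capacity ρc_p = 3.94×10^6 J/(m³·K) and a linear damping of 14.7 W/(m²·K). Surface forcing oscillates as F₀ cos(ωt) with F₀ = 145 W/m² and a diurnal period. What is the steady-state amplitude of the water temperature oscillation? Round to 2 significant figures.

Areal heat capacity C = ρc_p × D = 3.94×10^6 × 170 = 6.70×10^8 J/(m²·K).
Angular frequency ω = 2π / T = 2π / 86400 s = 7.27×10^-5 s⁻¹.
√((Cω)² + λ²) = √((48700)² + 14.7²) = 48700 W/(m²·K).
Amplitude A = F₀ / √((Cω)²+λ²) = 145 / 48700 = 0.00298 K.

0.0030 K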